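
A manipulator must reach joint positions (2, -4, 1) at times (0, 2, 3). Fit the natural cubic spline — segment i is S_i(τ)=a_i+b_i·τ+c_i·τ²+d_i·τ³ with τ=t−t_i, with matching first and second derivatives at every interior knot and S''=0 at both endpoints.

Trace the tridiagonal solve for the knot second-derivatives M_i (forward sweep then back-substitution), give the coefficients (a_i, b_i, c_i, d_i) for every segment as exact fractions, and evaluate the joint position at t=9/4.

  seg 0: a=2 b=-17/3 c=0 d=2/3
  seg 1: a=-4 b=7/3 c=4 d=-4/3
S(9/4) = -51/16

Δ: Δ0=-3, Δ1=5
row 1: diag=6, rhs=48; c'=1/6, d'=8
back: M1=8
M: M0=0, M1=8, M2=0
seg 0: a=2, c=M0/2=0, d=(M1−M0)/(6·2)=2/3, b=Δ0−h0·(2M0+M1)/6=-17/3
seg 1: a=-4, c=M1/2=4, d=(M2−M1)/(6·1)=-4/3, b=Δ1−h1·(2M1+M2)/6=7/3
t_q=9/4 → seg 1, τ=1/4; S=-4+7/3·τ+4·τ²+-4/3·τ³=-51/16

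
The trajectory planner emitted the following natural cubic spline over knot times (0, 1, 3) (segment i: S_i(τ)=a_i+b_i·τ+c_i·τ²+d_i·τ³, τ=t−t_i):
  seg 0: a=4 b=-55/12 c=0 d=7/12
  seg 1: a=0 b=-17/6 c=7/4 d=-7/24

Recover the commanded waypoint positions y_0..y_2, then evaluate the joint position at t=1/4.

y_0 = S_0(0) = a_0 = 4
y_1 = S_1(0) = a_1 = 0
y_2 = S_1(2) = -1
t_q=1/4 is in segment 0 (τ=1/4); S_0(τ)=733/256

y_0=4 y_1=0 y_2=-1
S(1/4) = 733/256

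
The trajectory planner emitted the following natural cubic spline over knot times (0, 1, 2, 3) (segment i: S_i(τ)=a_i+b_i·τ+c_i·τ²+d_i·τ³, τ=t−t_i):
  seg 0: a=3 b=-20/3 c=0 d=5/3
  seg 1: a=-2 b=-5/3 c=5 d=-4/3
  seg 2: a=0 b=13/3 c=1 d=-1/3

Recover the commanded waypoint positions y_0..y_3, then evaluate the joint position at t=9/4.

y_0 = S_0(0) = a_0 = 3
y_1 = S_1(0) = a_1 = -2
y_2 = S_2(0) = a_2 = 0
y_3 = S_2(1) = 5
t_q=9/4 is in segment 2 (τ=1/4); S_2(τ)=73/64

y_0=3 y_1=-2 y_2=0 y_3=5
S(9/4) = 73/64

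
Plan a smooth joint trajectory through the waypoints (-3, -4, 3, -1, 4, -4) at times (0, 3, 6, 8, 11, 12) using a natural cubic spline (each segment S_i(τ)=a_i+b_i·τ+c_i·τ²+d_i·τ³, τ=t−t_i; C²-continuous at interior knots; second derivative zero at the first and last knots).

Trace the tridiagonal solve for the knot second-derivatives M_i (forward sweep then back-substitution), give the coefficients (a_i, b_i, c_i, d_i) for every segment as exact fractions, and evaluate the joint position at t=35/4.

Δ: Δ0=-1/3, Δ1=7/3, Δ2=-2, Δ3=5/3, Δ4=-8
row 1: diag=12, rhs=16; c'=1/4, d'=4/3
row 2: denom=10−3·1/4=37/4; d'=(-26−3·4/3)/(37/4)=-120/37
row 3: denom=10−2·8/37=354/37; d'=(22−2·-120/37)/(354/37)=527/177
row 4: denom=8−3·37/118=833/118; d'=(-58−3·527/177)/(833/118)=-7898/833
back: M4=-7898/833
back: M3=527/177−37/118·-7898/833=14870/2499
back: M2=-120/37−8/37·14870/2499=-11320/2499
back: M1=4/3−1/4·-11320/2499=2054/833
M: M0=0, M1=2054/833, M2=-11320/2499, M3=14870/2499, M4=-7898/833, M5=0
seg 0: a=-3, c=M0/2=0, d=(M1−M0)/(6·3)=1027/7497, b=Δ0−h0·(2M0+M1)/6=-3914/2499
seg 1: a=-4, c=M1/2=1027/833, d=(M2−M1)/(6·3)=-8741/22491, b=Δ1−h1·(2M1+M2)/6=5329/2499
seg 2: a=3, c=M2/2=-5660/2499, d=(M3−M2)/(6·2)=1455/1666, b=Δ2−h2·(2M2+M3)/6=-344/357
seg 3: a=-1, c=M3/2=7435/2499, d=(M4−M3)/(6·3)=-19282/22491, b=Δ3−h3·(2M3+M4)/6=1142/2499
seg 4: a=4, c=M4/2=-3949/833, d=(M5−M4)/(6·1)=3949/2499, b=Δ4−h4·(2M4+M5)/6=-12094/2499
t_q=35/4 → seg 3, τ=3/4; S=-1+1142/2499·τ+7435/2499·τ²+-19282/22491·τ³=17449/26656

  seg 0: a=-3 b=-3914/2499 c=0 d=1027/7497
  seg 1: a=-4 b=5329/2499 c=1027/833 d=-8741/22491
  seg 2: a=3 b=-344/357 c=-5660/2499 d=1455/1666
  seg 3: a=-1 b=1142/2499 c=7435/2499 d=-19282/22491
  seg 4: a=4 b=-12094/2499 c=-3949/833 d=3949/2499
S(35/4) = 17449/26656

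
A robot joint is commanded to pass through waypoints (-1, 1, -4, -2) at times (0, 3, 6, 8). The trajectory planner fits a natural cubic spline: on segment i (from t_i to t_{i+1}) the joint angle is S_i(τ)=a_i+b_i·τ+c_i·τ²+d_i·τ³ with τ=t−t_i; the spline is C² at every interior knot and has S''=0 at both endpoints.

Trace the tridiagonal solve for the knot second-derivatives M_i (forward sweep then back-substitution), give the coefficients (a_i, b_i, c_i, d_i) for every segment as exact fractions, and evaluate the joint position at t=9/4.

Δ: Δ0=2/3, Δ1=-5/3, Δ2=1
row 1: diag=12, rhs=-14; c'=1/4, d'=-7/6
row 2: denom=10−3·1/4=37/4; d'=(16−3·-7/6)/(37/4)=78/37
back: M2=78/37
back: M1=-7/6−1/4·78/37=-188/111
M: M0=0, M1=-188/111, M2=78/37, M3=0
seg 0: a=-1, c=M0/2=0, d=(M1−M0)/(6·3)=-94/999, b=Δ0−h0·(2M0+M1)/6=56/37
seg 1: a=1, c=M1/2=-94/111, d=(M2−M1)/(6·3)=211/999, b=Δ1−h1·(2M1+M2)/6=-38/37
seg 2: a=-4, c=M2/2=39/37, d=(M3−M2)/(6·2)=-13/74, b=Δ2−h2·(2M2+M3)/6=-15/37
t_q=9/4 → seg 0, τ=9/4; S=-1+56/37·τ+0·τ²+-94/999·τ³=1579/1184

  seg 0: a=-1 b=56/37 c=0 d=-94/999
  seg 1: a=1 b=-38/37 c=-94/111 d=211/999
  seg 2: a=-4 b=-15/37 c=39/37 d=-13/74
S(9/4) = 1579/1184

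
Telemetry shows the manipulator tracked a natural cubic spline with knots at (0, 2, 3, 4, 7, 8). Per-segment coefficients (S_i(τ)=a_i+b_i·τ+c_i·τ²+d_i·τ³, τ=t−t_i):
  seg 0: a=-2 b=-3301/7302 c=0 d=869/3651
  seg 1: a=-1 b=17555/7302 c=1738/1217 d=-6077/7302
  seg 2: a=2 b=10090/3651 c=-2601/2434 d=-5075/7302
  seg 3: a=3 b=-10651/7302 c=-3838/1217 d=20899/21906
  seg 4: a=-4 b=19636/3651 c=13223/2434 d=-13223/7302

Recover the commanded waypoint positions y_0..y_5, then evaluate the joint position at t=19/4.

y_0=-2 y_1=-1 y_2=2 y_3=3 y_4=-4 y_5=5
S(19/4) = 83273/155776

y_0 = S_0(0) = a_0 = -2
y_1 = S_1(0) = a_1 = -1
y_2 = S_2(0) = a_2 = 2
y_3 = S_3(0) = a_3 = 3
y_4 = S_4(0) = a_4 = -4
y_5 = S_4(1) = 5
t_q=19/4 is in segment 3 (τ=3/4); S_3(τ)=83273/155776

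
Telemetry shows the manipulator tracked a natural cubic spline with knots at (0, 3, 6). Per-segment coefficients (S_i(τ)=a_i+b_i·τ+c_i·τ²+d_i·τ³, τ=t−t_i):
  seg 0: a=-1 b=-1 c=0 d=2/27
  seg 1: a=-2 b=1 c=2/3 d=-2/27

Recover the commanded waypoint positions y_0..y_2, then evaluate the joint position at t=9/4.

y_0=-1 y_1=-2 y_2=5
S(9/4) = -77/32

y_0 = S_0(0) = a_0 = -1
y_1 = S_1(0) = a_1 = -2
y_2 = S_1(3) = 5
t_q=9/4 is in segment 0 (τ=9/4); S_0(τ)=-77/32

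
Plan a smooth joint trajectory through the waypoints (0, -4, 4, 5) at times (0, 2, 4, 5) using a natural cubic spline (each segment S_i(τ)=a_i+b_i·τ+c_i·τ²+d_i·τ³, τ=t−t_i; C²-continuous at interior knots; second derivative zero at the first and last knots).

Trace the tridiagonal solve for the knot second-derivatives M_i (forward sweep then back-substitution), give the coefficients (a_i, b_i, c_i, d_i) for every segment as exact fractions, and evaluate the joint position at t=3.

Δ: Δ0=-2, Δ1=4, Δ2=1
row 1: diag=8, rhs=36; c'=1/4, d'=9/2
row 2: denom=6−2·1/4=11/2; d'=(-18−2·9/2)/(11/2)=-54/11
back: M2=-54/11
back: M1=9/2−1/4·-54/11=63/11
M: M0=0, M1=63/11, M2=-54/11, M3=0
seg 0: a=0, c=M0/2=0, d=(M1−M0)/(6·2)=21/44, b=Δ0−h0·(2M0+M1)/6=-43/11
seg 1: a=-4, c=M1/2=63/22, d=(M2−M1)/(6·2)=-39/44, b=Δ1−h1·(2M1+M2)/6=20/11
seg 2: a=4, c=M2/2=-27/11, d=(M3−M2)/(6·1)=9/11, b=Δ2−h2·(2M2+M3)/6=29/11
t_q=3 → seg 1, τ=1; S=-4+20/11·τ+63/22·τ²+-39/44·τ³=-9/44

  seg 0: a=0 b=-43/11 c=0 d=21/44
  seg 1: a=-4 b=20/11 c=63/22 d=-39/44
  seg 2: a=4 b=29/11 c=-27/11 d=9/11
S(3) = -9/44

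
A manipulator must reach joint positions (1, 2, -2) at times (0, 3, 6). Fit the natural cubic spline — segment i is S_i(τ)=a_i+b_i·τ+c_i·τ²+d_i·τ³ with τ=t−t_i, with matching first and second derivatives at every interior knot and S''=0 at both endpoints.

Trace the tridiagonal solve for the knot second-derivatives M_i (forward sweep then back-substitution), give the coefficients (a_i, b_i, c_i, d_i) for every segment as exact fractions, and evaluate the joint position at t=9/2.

Δ: Δ0=1/3, Δ1=-4/3
row 1: diag=12, rhs=-10; c'=1/4, d'=-5/6
back: M1=-5/6
M: M0=0, M1=-5/6, M2=0
seg 0: a=1, c=M0/2=0, d=(M1−M0)/(6·3)=-5/108, b=Δ0−h0·(2M0+M1)/6=3/4
seg 1: a=2, c=M1/2=-5/12, d=(M2−M1)/(6·3)=5/108, b=Δ1−h1·(2M1+M2)/6=-1/2
t_q=9/2 → seg 1, τ=3/2; S=2+-1/2·τ+-5/12·τ²+5/108·τ³=15/32

  seg 0: a=1 b=3/4 c=0 d=-5/108
  seg 1: a=2 b=-1/2 c=-5/12 d=5/108
S(9/2) = 15/32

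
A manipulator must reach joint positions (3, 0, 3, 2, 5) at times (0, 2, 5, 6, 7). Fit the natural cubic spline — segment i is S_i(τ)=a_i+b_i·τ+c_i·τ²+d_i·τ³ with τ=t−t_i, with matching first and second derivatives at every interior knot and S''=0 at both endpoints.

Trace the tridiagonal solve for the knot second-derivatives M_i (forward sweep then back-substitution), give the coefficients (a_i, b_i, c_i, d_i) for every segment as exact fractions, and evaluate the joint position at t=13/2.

Δ: Δ0=-3/2, Δ1=1, Δ2=-1, Δ3=3
row 1: diag=10, rhs=15; c'=3/10, d'=3/2
row 2: denom=8−3·3/10=71/10; d'=(-12−3·3/2)/(71/10)=-165/71
row 3: denom=4−1·10/71=274/71; d'=(24−1·-165/71)/(274/71)=1869/274
back: M3=1869/274
back: M2=-165/71−10/71·1869/274=-450/137
back: M1=3/2−3/10·-450/137=681/274
M: M0=0, M1=681/274, M2=-450/137, M3=1869/274, M4=0
seg 0: a=3, c=M0/2=0, d=(M1−M0)/(6·2)=227/1096, b=Δ0−h0·(2M0+M1)/6=-319/137
seg 1: a=0, c=M1/2=681/548, d=(M2−M1)/(6·3)=-527/1644, b=Δ1−h1·(2M1+M2)/6=43/274
seg 2: a=3, c=M2/2=-225/137, d=(M3−M2)/(6·1)=923/548, b=Δ2−h2·(2M2+M3)/6=-571/548
seg 3: a=2, c=M3/2=1869/548, d=(M4−M3)/(6·1)=-623/548, b=Δ3−h3·(2M3+M4)/6=199/274
t_q=13/2 → seg 3, τ=1/2; S=2+199/274·τ+1869/548·τ²+-623/548·τ³=13475/4384

  seg 0: a=3 b=-319/137 c=0 d=227/1096
  seg 1: a=0 b=43/274 c=681/548 d=-527/1644
  seg 2: a=3 b=-571/548 c=-225/137 d=923/548
  seg 3: a=2 b=199/274 c=1869/548 d=-623/548
S(13/2) = 13475/4384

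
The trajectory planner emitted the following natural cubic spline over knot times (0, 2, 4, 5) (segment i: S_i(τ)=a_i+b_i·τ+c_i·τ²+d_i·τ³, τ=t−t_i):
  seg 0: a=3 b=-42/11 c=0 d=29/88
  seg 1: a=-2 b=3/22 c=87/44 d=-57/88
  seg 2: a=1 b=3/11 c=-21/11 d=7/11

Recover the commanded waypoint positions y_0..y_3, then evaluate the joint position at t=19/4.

y_0=3 y_1=-2 y_2=1 y_3=0
S(19/4) = 281/704

y_0 = S_0(0) = a_0 = 3
y_1 = S_1(0) = a_1 = -2
y_2 = S_2(0) = a_2 = 1
y_3 = S_2(1) = 0
t_q=19/4 is in segment 2 (τ=3/4); S_2(τ)=281/704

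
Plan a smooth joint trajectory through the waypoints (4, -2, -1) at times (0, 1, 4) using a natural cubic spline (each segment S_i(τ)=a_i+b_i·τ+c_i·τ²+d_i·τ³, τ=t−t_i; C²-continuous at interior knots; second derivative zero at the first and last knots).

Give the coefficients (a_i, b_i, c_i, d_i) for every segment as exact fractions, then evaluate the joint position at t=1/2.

Δ: Δ0=-6, Δ1=1/3
row 1: diag=8, rhs=38; c'=3/8, d'=19/4
back: M1=19/4
M: M0=0, M1=19/4, M2=0
seg 0: a=4, c=M0/2=0, d=(M1−M0)/(6·1)=19/24, b=Δ0−h0·(2M0+M1)/6=-163/24
seg 1: a=-2, c=M1/2=19/8, d=(M2−M1)/(6·3)=-19/72, b=Δ1−h1·(2M1+M2)/6=-53/12
t_q=1/2 → seg 0, τ=1/2; S=4+-163/24·τ+0·τ²+19/24·τ³=45/64

  seg 0: a=4 b=-163/24 c=0 d=19/24
  seg 1: a=-2 b=-53/12 c=19/8 d=-19/72
S(1/2) = 45/64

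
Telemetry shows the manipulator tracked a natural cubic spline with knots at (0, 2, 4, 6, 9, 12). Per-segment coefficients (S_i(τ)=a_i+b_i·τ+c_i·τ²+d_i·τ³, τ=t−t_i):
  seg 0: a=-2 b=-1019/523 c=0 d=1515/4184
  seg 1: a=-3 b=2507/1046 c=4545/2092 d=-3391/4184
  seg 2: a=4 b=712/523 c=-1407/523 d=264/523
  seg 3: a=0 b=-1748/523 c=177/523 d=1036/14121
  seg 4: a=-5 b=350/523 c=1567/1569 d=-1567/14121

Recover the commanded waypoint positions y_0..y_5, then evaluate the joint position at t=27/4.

y_0 = S_0(0) = a_0 = -2
y_1 = S_1(0) = a_1 = -3
y_2 = S_2(0) = a_2 = 4
y_3 = S_3(0) = a_3 = 0
y_4 = S_4(0) = a_4 = -5
y_5 = S_4(3) = 3
t_q=27/4 is in segment 3 (τ=3/4); S_3(τ)=-4781/2092

y_0=-2 y_1=-3 y_2=4 y_3=0 y_4=-5 y_5=3
S(27/4) = -4781/2092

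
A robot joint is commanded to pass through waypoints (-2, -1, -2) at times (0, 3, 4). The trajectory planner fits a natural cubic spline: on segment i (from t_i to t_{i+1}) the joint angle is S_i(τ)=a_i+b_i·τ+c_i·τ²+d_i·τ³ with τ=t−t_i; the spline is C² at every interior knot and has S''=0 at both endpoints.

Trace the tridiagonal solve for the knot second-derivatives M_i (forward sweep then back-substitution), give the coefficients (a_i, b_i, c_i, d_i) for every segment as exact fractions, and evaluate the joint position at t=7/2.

  seg 0: a=-2 b=5/6 c=0 d=-1/18
  seg 1: a=-1 b=-2/3 c=-1/2 d=1/6
S(7/2) = -23/16

Δ: Δ0=1/3, Δ1=-1
row 1: diag=8, rhs=-8; c'=1/8, d'=-1
back: M1=-1
M: M0=0, M1=-1, M2=0
seg 0: a=-2, c=M0/2=0, d=(M1−M0)/(6·3)=-1/18, b=Δ0−h0·(2M0+M1)/6=5/6
seg 1: a=-1, c=M1/2=-1/2, d=(M2−M1)/(6·1)=1/6, b=Δ1−h1·(2M1+M2)/6=-2/3
t_q=7/2 → seg 1, τ=1/2; S=-1+-2/3·τ+-1/2·τ²+1/6·τ³=-23/16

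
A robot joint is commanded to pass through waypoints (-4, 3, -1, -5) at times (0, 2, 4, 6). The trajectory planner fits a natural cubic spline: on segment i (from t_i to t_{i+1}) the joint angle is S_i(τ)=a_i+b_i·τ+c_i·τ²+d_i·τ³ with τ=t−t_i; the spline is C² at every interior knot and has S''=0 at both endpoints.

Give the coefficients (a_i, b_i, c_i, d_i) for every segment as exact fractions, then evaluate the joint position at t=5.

Δ: Δ0=7/2, Δ1=-2, Δ2=-2
row 1: diag=8, rhs=-33; c'=1/4, d'=-33/8
row 2: denom=8−2·1/4=15/2; d'=(0−2·-33/8)/(15/2)=11/10
back: M2=11/10
back: M1=-33/8−1/4·11/10=-22/5
M: M0=0, M1=-22/5, M2=11/10, M3=0
seg 0: a=-4, c=M0/2=0, d=(M1−M0)/(6·2)=-11/30, b=Δ0−h0·(2M0+M1)/6=149/30
seg 1: a=3, c=M1/2=-11/5, d=(M2−M1)/(6·2)=11/24, b=Δ1−h1·(2M1+M2)/6=17/30
seg 2: a=-1, c=M2/2=11/20, d=(M3−M2)/(6·2)=-11/120, b=Δ2−h2·(2M2+M3)/6=-41/15
t_q=5 → seg 2, τ=1; S=-1+-41/15·τ+11/20·τ²+-11/120·τ³=-131/40

  seg 0: a=-4 b=149/30 c=0 d=-11/30
  seg 1: a=3 b=17/30 c=-11/5 d=11/24
  seg 2: a=-1 b=-41/15 c=11/20 d=-11/120
S(5) = -131/40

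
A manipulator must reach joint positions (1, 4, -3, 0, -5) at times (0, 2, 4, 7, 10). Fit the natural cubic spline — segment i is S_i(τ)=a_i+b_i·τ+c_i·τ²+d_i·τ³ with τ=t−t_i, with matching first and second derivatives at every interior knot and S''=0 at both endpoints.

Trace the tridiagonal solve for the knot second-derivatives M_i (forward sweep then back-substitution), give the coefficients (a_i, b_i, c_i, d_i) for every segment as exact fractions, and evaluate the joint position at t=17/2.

  seg 0: a=1 b=187/60 c=0 d=-97/240
  seg 1: a=4 b=-26/15 c=-97/40 d=37/48
  seg 2: a=-3 b=-131/60 c=11/5 d=-41/108
  seg 3: a=0 b=23/30 c=-73/60 d=73/540
S(17/2) = -181/160

Δ: Δ0=3/2, Δ1=-7/2, Δ2=1, Δ3=-5/3
row 1: diag=8, rhs=-30; c'=1/4, d'=-15/4
row 2: denom=10−2·1/4=19/2; d'=(27−2·-15/4)/(19/2)=69/19
row 3: denom=12−3·6/19=210/19; d'=(-16−3·69/19)/(210/19)=-73/30
back: M3=-73/30
back: M2=69/19−6/19·-73/30=22/5
back: M1=-15/4−1/4·22/5=-97/20
M: M0=0, M1=-97/20, M2=22/5, M3=-73/30, M4=0
seg 0: a=1, c=M0/2=0, d=(M1−M0)/(6·2)=-97/240, b=Δ0−h0·(2M0+M1)/6=187/60
seg 1: a=4, c=M1/2=-97/40, d=(M2−M1)/(6·2)=37/48, b=Δ1−h1·(2M1+M2)/6=-26/15
seg 2: a=-3, c=M2/2=11/5, d=(M3−M2)/(6·3)=-41/108, b=Δ2−h2·(2M2+M3)/6=-131/60
seg 3: a=0, c=M3/2=-73/60, d=(M4−M3)/(6·3)=73/540, b=Δ3−h3·(2M3+M4)/6=23/30
t_q=17/2 → seg 3, τ=3/2; S=0+23/30·τ+-73/60·τ²+73/540·τ³=-181/160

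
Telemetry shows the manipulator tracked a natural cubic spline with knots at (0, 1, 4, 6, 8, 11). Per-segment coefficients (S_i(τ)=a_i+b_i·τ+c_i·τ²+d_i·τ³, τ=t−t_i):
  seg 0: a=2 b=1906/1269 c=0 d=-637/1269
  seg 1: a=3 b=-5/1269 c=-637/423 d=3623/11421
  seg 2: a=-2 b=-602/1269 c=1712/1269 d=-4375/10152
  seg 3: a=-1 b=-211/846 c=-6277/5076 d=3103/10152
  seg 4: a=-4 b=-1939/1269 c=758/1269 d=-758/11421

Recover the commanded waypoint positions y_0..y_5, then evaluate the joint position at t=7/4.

y_0=2 y_1=3 y_2=-2 y_3=-1 y_4=-4 y_5=-5
S(7/4) = 20609/9024

y_0 = S_0(0) = a_0 = 2
y_1 = S_1(0) = a_1 = 3
y_2 = S_2(0) = a_2 = -2
y_3 = S_3(0) = a_3 = -1
y_4 = S_4(0) = a_4 = -4
y_5 = S_4(3) = -5
t_q=7/4 is in segment 1 (τ=3/4); S_1(τ)=20609/9024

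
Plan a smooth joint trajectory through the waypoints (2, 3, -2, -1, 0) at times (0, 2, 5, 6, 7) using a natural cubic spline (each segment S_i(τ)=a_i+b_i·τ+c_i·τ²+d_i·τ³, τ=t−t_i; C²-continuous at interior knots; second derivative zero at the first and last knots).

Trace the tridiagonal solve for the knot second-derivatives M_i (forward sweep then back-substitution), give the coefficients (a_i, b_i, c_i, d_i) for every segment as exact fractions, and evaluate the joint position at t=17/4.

  seg 0: a=2 b=503/411 c=0 d=-595/3288
  seg 1: a=3 b=-779/822 c=-595/548 d=1391/4932
  seg 2: a=-2 b=251/1644 c=199/137 d=-995/1644
  seg 3: a=-1 b=1021/822 c=-199/548 d=199/1644
S(17/4) = -49677/35072

Δ: Δ0=1/2, Δ1=-5/3, Δ2=1, Δ3=1
row 1: diag=10, rhs=-13; c'=3/10, d'=-13/10
row 2: denom=8−3·3/10=71/10; d'=(16−3·-13/10)/(71/10)=199/71
row 3: denom=4−1·10/71=274/71; d'=(0−1·199/71)/(274/71)=-199/274
back: M3=-199/274
back: M2=199/71−10/71·-199/274=398/137
back: M1=-13/10−3/10·398/137=-595/274
M: M0=0, M1=-595/274, M2=398/137, M3=-199/274, M4=0
seg 0: a=2, c=M0/2=0, d=(M1−M0)/(6·2)=-595/3288, b=Δ0−h0·(2M0+M1)/6=503/411
seg 1: a=3, c=M1/2=-595/548, d=(M2−M1)/(6·3)=1391/4932, b=Δ1−h1·(2M1+M2)/6=-779/822
seg 2: a=-2, c=M2/2=199/137, d=(M3−M2)/(6·1)=-995/1644, b=Δ2−h2·(2M2+M3)/6=251/1644
seg 3: a=-1, c=M3/2=-199/548, d=(M4−M3)/(6·1)=199/1644, b=Δ3−h3·(2M3+M4)/6=1021/822
t_q=17/4 → seg 1, τ=9/4; S=3+-779/822·τ+-595/548·τ²+1391/4932·τ³=-49677/35072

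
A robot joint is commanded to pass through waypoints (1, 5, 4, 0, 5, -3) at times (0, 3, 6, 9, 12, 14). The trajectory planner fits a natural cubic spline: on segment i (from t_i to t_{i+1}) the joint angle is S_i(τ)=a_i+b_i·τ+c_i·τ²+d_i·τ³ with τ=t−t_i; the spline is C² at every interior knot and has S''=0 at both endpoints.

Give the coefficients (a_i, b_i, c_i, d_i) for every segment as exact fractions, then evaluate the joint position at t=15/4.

Δ: Δ0=4/3, Δ1=-1/3, Δ2=-4/3, Δ3=5/3, Δ4=-4
row 1: diag=12, rhs=-10; c'=1/4, d'=-5/6
row 2: denom=12−3·1/4=45/4; d'=(-6−3·-5/6)/(45/4)=-14/45
row 3: denom=12−3·4/15=56/5; d'=(18−3·-14/45)/(56/5)=71/42
row 4: denom=10−3·15/56=515/56; d'=(-34−3·71/42)/(515/56)=-2188/515
back: M4=-2188/515
back: M3=71/42−15/56·-2188/515=874/309
back: M2=-14/45−4/15·874/309=-1646/1545
back: M1=-5/6−1/4·-1646/1545=-292/515
M: M0=0, M1=-292/515, M2=-1646/1545, M3=874/309, M4=-2188/515, M5=0
seg 0: a=1, c=M0/2=0, d=(M1−M0)/(6·3)=-146/4635, b=Δ0−h0·(2M0+M1)/6=2498/1545
seg 1: a=5, c=M1/2=-146/515, d=(M2−M1)/(6·3)=-77/2781, b=Δ1−h1·(2M1+M2)/6=1184/1545
seg 2: a=4, c=M2/2=-823/1545, d=(M3−M2)/(6·3)=3008/13905, b=Δ2−h2·(2M2+M3)/6=-2599/1545
seg 3: a=0, c=M3/2=437/309, d=(M4−M3)/(6·3)=-5467/13905, b=Δ3−h3·(2M3+M4)/6=1487/1545
seg 4: a=5, c=M4/2=-1094/515, d=(M5−M4)/(6·2)=547/1545, b=Δ4−h4·(2M4+M5)/6=-1804/1545
t_q=15/4 → seg 1, τ=3/4; S=5+1184/1545·τ+-146/515·τ²+-77/2781·τ³=178103/32960

  seg 0: a=1 b=2498/1545 c=0 d=-146/4635
  seg 1: a=5 b=1184/1545 c=-146/515 d=-77/2781
  seg 2: a=4 b=-2599/1545 c=-823/1545 d=3008/13905
  seg 3: a=0 b=1487/1545 c=437/309 d=-5467/13905
  seg 4: a=5 b=-1804/1545 c=-1094/515 d=547/1545
S(15/4) = 178103/32960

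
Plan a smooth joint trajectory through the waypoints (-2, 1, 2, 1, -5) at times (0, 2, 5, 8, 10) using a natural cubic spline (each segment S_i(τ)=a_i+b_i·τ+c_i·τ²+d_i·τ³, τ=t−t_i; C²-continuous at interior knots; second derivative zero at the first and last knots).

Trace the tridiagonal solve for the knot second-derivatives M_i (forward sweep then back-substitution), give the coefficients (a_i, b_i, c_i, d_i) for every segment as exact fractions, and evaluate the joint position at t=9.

  seg 0: a=-2 b=599/340 c=0 d=-89/1360
  seg 1: a=1 b=83/85 c=-267/680 d=1091/18360
  seg 2: a=2 b=9/40 c=29/204 d=-2009/18360
  seg 3: a=1 b=-319/170 c=-573/680 d=191/1360
S(9) = -2147/1360

Δ: Δ0=3/2, Δ1=1/3, Δ2=-1/3, Δ3=-3
row 1: diag=10, rhs=-7; c'=3/10, d'=-7/10
row 2: denom=12−3·3/10=111/10; d'=(-4−3·-7/10)/(111/10)=-19/111
row 3: denom=10−3·10/37=340/37; d'=(-16−3·-19/111)/(340/37)=-573/340
back: M3=-573/340
back: M2=-19/111−10/37·-573/340=29/102
back: M1=-7/10−3/10·29/102=-267/340
M: M0=0, M1=-267/340, M2=29/102, M3=-573/340, M4=0
seg 0: a=-2, c=M0/2=0, d=(M1−M0)/(6·2)=-89/1360, b=Δ0−h0·(2M0+M1)/6=599/340
seg 1: a=1, c=M1/2=-267/680, d=(M2−M1)/(6·3)=1091/18360, b=Δ1−h1·(2M1+M2)/6=83/85
seg 2: a=2, c=M2/2=29/204, d=(M3−M2)/(6·3)=-2009/18360, b=Δ2−h2·(2M2+M3)/6=9/40
seg 3: a=1, c=M3/2=-573/680, d=(M4−M3)/(6·2)=191/1360, b=Δ3−h3·(2M3+M4)/6=-319/170
t_q=9 → seg 3, τ=1; S=1+-319/170·τ+-573/680·τ²+191/1360·τ³=-2147/1360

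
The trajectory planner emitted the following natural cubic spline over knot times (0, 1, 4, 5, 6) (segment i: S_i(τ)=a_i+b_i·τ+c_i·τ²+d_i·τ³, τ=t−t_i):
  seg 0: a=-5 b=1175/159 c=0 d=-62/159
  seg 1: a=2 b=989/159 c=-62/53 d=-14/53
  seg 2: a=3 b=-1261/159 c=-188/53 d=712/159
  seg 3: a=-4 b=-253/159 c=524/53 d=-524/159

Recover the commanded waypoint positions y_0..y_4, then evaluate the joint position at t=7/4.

y_0 = S_0(0) = a_0 = -5
y_1 = S_1(0) = a_1 = 2
y_2 = S_2(0) = a_2 = 3
y_3 = S_3(0) = a_3 = -4
y_4 = S_3(1) = 1
t_q=7/4 is in segment 1 (τ=3/4); S_1(τ)=9999/1696

y_0=-5 y_1=2 y_2=3 y_3=-4 y_4=1
S(7/4) = 9999/1696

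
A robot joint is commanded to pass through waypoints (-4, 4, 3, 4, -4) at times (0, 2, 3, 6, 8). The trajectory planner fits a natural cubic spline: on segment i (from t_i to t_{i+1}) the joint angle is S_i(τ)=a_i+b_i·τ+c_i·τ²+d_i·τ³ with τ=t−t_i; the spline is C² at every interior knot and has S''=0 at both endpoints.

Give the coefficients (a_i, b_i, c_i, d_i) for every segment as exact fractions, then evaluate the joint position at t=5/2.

Δ: Δ0=4, Δ1=-1, Δ2=1/3, Δ3=-4
row 1: diag=6, rhs=-30; c'=1/6, d'=-5
row 2: denom=8−1·1/6=47/6; d'=(8−1·-5)/(47/6)=78/47
row 3: denom=10−3·18/47=416/47; d'=(-26−3·78/47)/(416/47)=-7/2
back: M3=-7/2
back: M2=78/47−18/47·-7/2=3
back: M1=-5−1/6·3=-11/2
M: M0=0, M1=-11/2, M2=3, M3=-7/2, M4=0
seg 0: a=-4, c=M0/2=0, d=(M1−M0)/(6·2)=-11/24, b=Δ0−h0·(2M0+M1)/6=35/6
seg 1: a=4, c=M1/2=-11/4, d=(M2−M1)/(6·1)=17/12, b=Δ1−h1·(2M1+M2)/6=1/3
seg 2: a=3, c=M2/2=3/2, d=(M3−M2)/(6·3)=-13/36, b=Δ2−h2·(2M2+M3)/6=-11/12
seg 3: a=4, c=M3/2=-7/4, d=(M4−M3)/(6·2)=7/24, b=Δ3−h3·(2M3+M4)/6=-5/3
t_q=5/2 → seg 1, τ=1/2; S=4+1/3·τ+-11/4·τ²+17/12·τ³=117/32

  seg 0: a=-4 b=35/6 c=0 d=-11/24
  seg 1: a=4 b=1/3 c=-11/4 d=17/12
  seg 2: a=3 b=-11/12 c=3/2 d=-13/36
  seg 3: a=4 b=-5/3 c=-7/4 d=7/24
S(5/2) = 117/32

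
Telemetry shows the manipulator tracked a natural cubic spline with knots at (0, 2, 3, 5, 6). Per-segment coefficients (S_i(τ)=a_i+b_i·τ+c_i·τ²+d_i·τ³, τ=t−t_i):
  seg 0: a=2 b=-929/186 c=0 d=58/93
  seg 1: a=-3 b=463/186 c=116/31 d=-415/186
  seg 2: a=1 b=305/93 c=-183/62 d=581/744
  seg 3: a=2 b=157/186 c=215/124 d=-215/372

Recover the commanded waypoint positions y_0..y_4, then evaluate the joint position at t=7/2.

y_0 = S_0(0) = a_0 = 2
y_1 = S_1(0) = a_1 = -3
y_2 = S_2(0) = a_2 = 1
y_3 = S_3(0) = a_3 = 2
y_4 = S_3(1) = 4
t_q=7/2 is in segment 2 (τ=1/2); S_2(τ)=3967/1984

y_0=2 y_1=-3 y_2=1 y_3=2 y_4=4
S(7/2) = 3967/1984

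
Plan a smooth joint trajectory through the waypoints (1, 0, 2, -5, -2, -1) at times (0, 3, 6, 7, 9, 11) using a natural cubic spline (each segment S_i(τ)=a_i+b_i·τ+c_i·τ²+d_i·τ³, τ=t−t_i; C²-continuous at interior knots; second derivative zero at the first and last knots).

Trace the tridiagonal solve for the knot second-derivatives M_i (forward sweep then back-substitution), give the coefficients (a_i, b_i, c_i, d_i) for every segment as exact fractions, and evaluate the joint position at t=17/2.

  seg 0: a=1 b=-2971/1866 c=0 d=87/622
  seg 1: a=0 b=2038/933 c=783/622 d=-3293/5598
  seg 2: a=2 b=-11467/1866 c=-1255/311 d=5935/1866
  seg 3: a=-5 b=-4361/933 c=3425/622 d=-9029/7464
  seg 4: a=-2 b=5291/1866 c=-2179/1244 d=2179/7464
S(17/2) = -73733/19904

Δ: Δ0=-1/3, Δ1=2/3, Δ2=-7, Δ3=3/2, Δ4=1/2
row 1: diag=12, rhs=6; c'=1/4, d'=1/2
row 2: denom=8−3·1/4=29/4; d'=(-46−3·1/2)/(29/4)=-190/29
row 3: denom=6−1·4/29=170/29; d'=(51−1·-190/29)/(170/29)=1669/170
row 4: denom=8−2·29/85=622/85; d'=(-6−2·1669/170)/(622/85)=-2179/622
back: M4=-2179/622
back: M3=1669/170−29/85·-2179/622=3425/311
back: M2=-190/29−4/29·3425/311=-2510/311
back: M1=1/2−1/4·-2510/311=783/311
M: M0=0, M1=783/311, M2=-2510/311, M3=3425/311, M4=-2179/622, M5=0
seg 0: a=1, c=M0/2=0, d=(M1−M0)/(6·3)=87/622, b=Δ0−h0·(2M0+M1)/6=-2971/1866
seg 1: a=0, c=M1/2=783/622, d=(M2−M1)/(6·3)=-3293/5598, b=Δ1−h1·(2M1+M2)/6=2038/933
seg 2: a=2, c=M2/2=-1255/311, d=(M3−M2)/(6·1)=5935/1866, b=Δ2−h2·(2M2+M3)/6=-11467/1866
seg 3: a=-5, c=M3/2=3425/622, d=(M4−M3)/(6·2)=-9029/7464, b=Δ3−h3·(2M3+M4)/6=-4361/933
seg 4: a=-2, c=M4/2=-2179/1244, d=(M5−M4)/(6·2)=2179/7464, b=Δ4−h4·(2M4+M5)/6=5291/1866
t_q=17/2 → seg 3, τ=3/2; S=-5+-4361/933·τ+3425/622·τ²+-9029/7464·τ³=-73733/19904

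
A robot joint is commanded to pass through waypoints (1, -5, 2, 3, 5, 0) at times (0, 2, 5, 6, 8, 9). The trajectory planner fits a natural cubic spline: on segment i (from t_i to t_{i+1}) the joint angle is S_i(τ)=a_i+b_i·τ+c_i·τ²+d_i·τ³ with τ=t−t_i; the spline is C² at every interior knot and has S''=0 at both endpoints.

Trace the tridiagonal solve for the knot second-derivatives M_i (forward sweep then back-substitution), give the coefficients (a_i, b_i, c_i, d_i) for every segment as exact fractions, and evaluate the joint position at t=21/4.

Δ: Δ0=-3, Δ1=7/3, Δ2=1, Δ3=1, Δ4=-5
row 1: diag=10, rhs=32; c'=3/10, d'=16/5
row 2: denom=8−3·3/10=71/10; d'=(-8−3·16/5)/(71/10)=-176/71
row 3: denom=6−1·10/71=416/71; d'=(0−1·-176/71)/(416/71)=11/26
row 4: denom=6−2·71/208=553/104; d'=(-36−2·11/26)/(553/104)=-3832/553
back: M4=-3832/553
back: M3=11/26−71/208·-3832/553=1542/553
back: M2=-176/71−10/71·1542/553=-1588/553
back: M1=16/5−3/10·-1588/553=2246/553
M: M0=0, M1=2246/553, M2=-1588/553, M3=1542/553, M4=-3832/553, M5=0
seg 0: a=1, c=M0/2=0, d=(M1−M0)/(6·2)=1123/3318, b=Δ0−h0·(2M0+M1)/6=-7223/1659
seg 1: a=-5, c=M1/2=1123/553, d=(M2−M1)/(6·3)=-213/553, b=Δ1−h1·(2M1+M2)/6=-485/1659
seg 2: a=2, c=M2/2=-794/553, d=(M3−M2)/(6·1)=1565/1659, b=Δ2−h2·(2M2+M3)/6=2476/1659
seg 3: a=3, c=M3/2=771/553, d=(M4−M3)/(6·2)=-2687/3318, b=Δ3−h3·(2M3+M4)/6=2407/1659
seg 4: a=5, c=M4/2=-1916/553, d=(M5−M4)/(6·1)=1916/1659, b=Δ4−h4·(2M4+M5)/6=-4463/1659
t_q=21/4 → seg 2, τ=1/4; S=2+2476/1659·τ+-794/553·τ²+1565/1659·τ³=81335/35392

  seg 0: a=1 b=-7223/1659 c=0 d=1123/3318
  seg 1: a=-5 b=-485/1659 c=1123/553 d=-213/553
  seg 2: a=2 b=2476/1659 c=-794/553 d=1565/1659
  seg 3: a=3 b=2407/1659 c=771/553 d=-2687/3318
  seg 4: a=5 b=-4463/1659 c=-1916/553 d=1916/1659
S(21/4) = 81335/35392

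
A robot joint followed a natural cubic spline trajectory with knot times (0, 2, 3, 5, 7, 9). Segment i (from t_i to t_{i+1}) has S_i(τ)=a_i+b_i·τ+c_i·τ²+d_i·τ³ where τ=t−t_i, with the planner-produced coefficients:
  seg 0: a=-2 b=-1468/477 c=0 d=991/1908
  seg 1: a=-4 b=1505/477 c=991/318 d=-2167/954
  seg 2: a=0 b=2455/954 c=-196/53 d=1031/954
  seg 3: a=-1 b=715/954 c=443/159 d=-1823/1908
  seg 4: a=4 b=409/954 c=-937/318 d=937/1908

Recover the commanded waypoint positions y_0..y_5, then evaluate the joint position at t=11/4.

y_0=-2 y_1=-4 y_2=0 y_3=-1 y_4=4 y_5=-3
S(11/4) = -17075/20352

y_0 = S_0(0) = a_0 = -2
y_1 = S_1(0) = a_1 = -4
y_2 = S_2(0) = a_2 = 0
y_3 = S_3(0) = a_3 = -1
y_4 = S_4(0) = a_4 = 4
y_5 = S_4(2) = -3
t_q=11/4 is in segment 1 (τ=3/4); S_1(τ)=-17075/20352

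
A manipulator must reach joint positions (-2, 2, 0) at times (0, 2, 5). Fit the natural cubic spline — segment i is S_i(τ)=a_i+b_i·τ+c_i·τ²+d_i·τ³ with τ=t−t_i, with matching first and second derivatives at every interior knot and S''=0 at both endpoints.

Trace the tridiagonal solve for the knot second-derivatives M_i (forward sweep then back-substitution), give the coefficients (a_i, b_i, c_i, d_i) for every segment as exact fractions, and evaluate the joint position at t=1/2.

  seg 0: a=-2 b=38/15 c=0 d=-2/15
  seg 1: a=2 b=14/15 c=-4/5 d=4/45
S(1/2) = -3/4

Δ: Δ0=2, Δ1=-2/3
row 1: diag=10, rhs=-16; c'=3/10, d'=-8/5
back: M1=-8/5
M: M0=0, M1=-8/5, M2=0
seg 0: a=-2, c=M0/2=0, d=(M1−M0)/(6·2)=-2/15, b=Δ0−h0·(2M0+M1)/6=38/15
seg 1: a=2, c=M1/2=-4/5, d=(M2−M1)/(6·3)=4/45, b=Δ1−h1·(2M1+M2)/6=14/15
t_q=1/2 → seg 0, τ=1/2; S=-2+38/15·τ+0·τ²+-2/15·τ³=-3/4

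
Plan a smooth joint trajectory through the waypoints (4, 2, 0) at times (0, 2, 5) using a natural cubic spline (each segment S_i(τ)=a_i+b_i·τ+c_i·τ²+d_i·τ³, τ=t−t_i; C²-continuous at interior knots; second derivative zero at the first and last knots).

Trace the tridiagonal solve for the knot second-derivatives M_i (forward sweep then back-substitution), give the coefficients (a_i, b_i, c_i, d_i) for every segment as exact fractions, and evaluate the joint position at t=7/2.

  seg 0: a=4 b=-16/15 c=0 d=1/60
  seg 1: a=2 b=-13/15 c=1/10 d=-1/90
S(7/2) = 71/80

Δ: Δ0=-1, Δ1=-2/3
row 1: diag=10, rhs=2; c'=3/10, d'=1/5
back: M1=1/5
M: M0=0, M1=1/5, M2=0
seg 0: a=4, c=M0/2=0, d=(M1−M0)/(6·2)=1/60, b=Δ0−h0·(2M0+M1)/6=-16/15
seg 1: a=2, c=M1/2=1/10, d=(M2−M1)/(6·3)=-1/90, b=Δ1−h1·(2M1+M2)/6=-13/15
t_q=7/2 → seg 1, τ=3/2; S=2+-13/15·τ+1/10·τ²+-1/90·τ³=71/80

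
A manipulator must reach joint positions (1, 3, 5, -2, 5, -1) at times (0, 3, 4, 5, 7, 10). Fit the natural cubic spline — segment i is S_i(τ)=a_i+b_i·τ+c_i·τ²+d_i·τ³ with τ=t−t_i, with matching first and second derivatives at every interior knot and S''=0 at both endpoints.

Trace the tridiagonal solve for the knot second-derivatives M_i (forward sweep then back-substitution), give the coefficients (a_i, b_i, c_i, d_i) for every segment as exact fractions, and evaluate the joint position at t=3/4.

  seg 0: a=1 b=-403/414 c=0 d=679/3726
  seg 1: a=3 b=817/207 c=679/414 d=-165/46
  seg 2: a=5 b=-1463/414 c=-1888/207 d=2341/414
  seg 3: a=-2 b=-332/69 c=3247/414 d=-3053/1656
  seg 4: a=5 b=1837/414 c=-2665/828 d=2665/7452
S(3/4) = 1021/2944

Δ: Δ0=2/3, Δ1=2, Δ2=-7, Δ3=7/2, Δ4=-2
row 1: diag=8, rhs=8; c'=1/8, d'=1
row 2: denom=4−1·1/8=31/8; d'=(-54−1·1)/(31/8)=-440/31
row 3: denom=6−1·8/31=178/31; d'=(63−1·-440/31)/(178/31)=2393/178
row 4: denom=10−2·31/89=828/89; d'=(-33−2·2393/178)/(828/89)=-2665/414
back: M4=-2665/414
back: M3=2393/178−31/89·-2665/414=3247/207
back: M2=-440/31−8/31·3247/207=-3776/207
back: M1=1−1/8·-3776/207=679/207
M: M0=0, M1=679/207, M2=-3776/207, M3=3247/207, M4=-2665/414, M5=0
seg 0: a=1, c=M0/2=0, d=(M1−M0)/(6·3)=679/3726, b=Δ0−h0·(2M0+M1)/6=-403/414
seg 1: a=3, c=M1/2=679/414, d=(M2−M1)/(6·1)=-165/46, b=Δ1−h1·(2M1+M2)/6=817/207
seg 2: a=5, c=M2/2=-1888/207, d=(M3−M2)/(6·1)=2341/414, b=Δ2−h2·(2M2+M3)/6=-1463/414
seg 3: a=-2, c=M3/2=3247/414, d=(M4−M3)/(6·2)=-3053/1656, b=Δ3−h3·(2M3+M4)/6=-332/69
seg 4: a=5, c=M4/2=-2665/828, d=(M5−M4)/(6·3)=2665/7452, b=Δ4−h4·(2M4+M5)/6=1837/414
t_q=3/4 → seg 0, τ=3/4; S=1+-403/414·τ+0·τ²+679/3726·τ³=1021/2944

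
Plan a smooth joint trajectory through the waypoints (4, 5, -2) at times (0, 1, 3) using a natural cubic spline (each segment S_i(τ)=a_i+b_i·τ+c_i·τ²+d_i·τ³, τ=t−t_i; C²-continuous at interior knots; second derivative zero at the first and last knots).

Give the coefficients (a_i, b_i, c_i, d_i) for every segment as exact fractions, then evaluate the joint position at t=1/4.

Δ: Δ0=1, Δ1=-7/2
row 1: diag=6, rhs=-27; c'=1/3, d'=-9/2
back: M1=-9/2
M: M0=0, M1=-9/2, M2=0
seg 0: a=4, c=M0/2=0, d=(M1−M0)/(6·1)=-3/4, b=Δ0−h0·(2M0+M1)/6=7/4
seg 1: a=5, c=M1/2=-9/4, d=(M2−M1)/(6·2)=3/8, b=Δ1−h1·(2M1+M2)/6=-1/2
t_q=1/4 → seg 0, τ=1/4; S=4+7/4·τ+0·τ²+-3/4·τ³=1133/256

  seg 0: a=4 b=7/4 c=0 d=-3/4
  seg 1: a=5 b=-1/2 c=-9/4 d=3/8
S(1/4) = 1133/256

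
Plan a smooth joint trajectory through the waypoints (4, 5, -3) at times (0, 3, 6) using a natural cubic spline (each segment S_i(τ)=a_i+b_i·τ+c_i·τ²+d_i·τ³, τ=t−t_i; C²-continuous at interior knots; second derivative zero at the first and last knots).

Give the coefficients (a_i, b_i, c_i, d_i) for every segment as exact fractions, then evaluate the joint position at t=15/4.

Δ: Δ0=1/3, Δ1=-8/3
row 1: diag=12, rhs=-18; c'=1/4, d'=-3/2
back: M1=-3/2
M: M0=0, M1=-3/2, M2=0
seg 0: a=4, c=M0/2=0, d=(M1−M0)/(6·3)=-1/12, b=Δ0−h0·(2M0+M1)/6=13/12
seg 1: a=5, c=M1/2=-3/4, d=(M2−M1)/(6·3)=1/12, b=Δ1−h1·(2M1+M2)/6=-7/6
t_q=15/4 → seg 1, τ=3/4; S=5+-7/6·τ+-3/4·τ²+1/12·τ³=957/256

  seg 0: a=4 b=13/12 c=0 d=-1/12
  seg 1: a=5 b=-7/6 c=-3/4 d=1/12
S(15/4) = 957/256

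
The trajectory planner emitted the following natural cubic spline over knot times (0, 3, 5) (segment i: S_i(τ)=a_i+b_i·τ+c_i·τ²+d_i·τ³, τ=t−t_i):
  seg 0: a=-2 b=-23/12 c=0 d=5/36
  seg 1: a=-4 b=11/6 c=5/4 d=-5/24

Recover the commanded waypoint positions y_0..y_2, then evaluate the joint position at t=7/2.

y_0=-2 y_1=-4 y_2=3
S(7/2) = -179/64

y_0 = S_0(0) = a_0 = -2
y_1 = S_1(0) = a_1 = -4
y_2 = S_1(2) = 3
t_q=7/2 is in segment 1 (τ=1/2); S_1(τ)=-179/64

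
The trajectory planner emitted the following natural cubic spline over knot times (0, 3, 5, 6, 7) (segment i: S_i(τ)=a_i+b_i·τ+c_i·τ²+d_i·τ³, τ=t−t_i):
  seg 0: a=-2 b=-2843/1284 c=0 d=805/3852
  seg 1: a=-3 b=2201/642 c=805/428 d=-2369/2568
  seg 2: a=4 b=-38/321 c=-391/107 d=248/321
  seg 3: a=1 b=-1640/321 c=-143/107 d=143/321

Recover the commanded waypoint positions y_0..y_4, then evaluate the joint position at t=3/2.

y_0=-2 y_1=-3 y_2=4 y_3=1 y_4=-5
S(3/2) = -15805/3424

y_0 = S_0(0) = a_0 = -2
y_1 = S_1(0) = a_1 = -3
y_2 = S_2(0) = a_2 = 4
y_3 = S_3(0) = a_3 = 1
y_4 = S_3(1) = -5
t_q=3/2 is in segment 0 (τ=3/2); S_0(τ)=-15805/3424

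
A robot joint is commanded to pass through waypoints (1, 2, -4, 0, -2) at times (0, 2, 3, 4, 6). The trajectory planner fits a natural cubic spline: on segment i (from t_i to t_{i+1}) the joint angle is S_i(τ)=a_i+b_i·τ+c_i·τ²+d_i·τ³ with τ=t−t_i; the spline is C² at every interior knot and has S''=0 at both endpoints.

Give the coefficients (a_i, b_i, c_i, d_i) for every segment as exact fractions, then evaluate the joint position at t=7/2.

  seg 0: a=1 b=15/4 c=0 d=-13/16
  seg 1: a=2 b=-6 c=-39/8 d=39/8
  seg 2: a=-4 b=-9/8 c=39/4 d=-37/8
  seg 3: a=0 b=9/2 c=-33/8 d=11/16
S(7/2) = -173/64

Δ: Δ0=1/2, Δ1=-6, Δ2=4, Δ3=-1
row 1: diag=6, rhs=-39; c'=1/6, d'=-13/2
row 2: denom=4−1·1/6=23/6; d'=(60−1·-13/2)/(23/6)=399/23
row 3: denom=6−1·6/23=132/23; d'=(-30−1·399/23)/(132/23)=-33/4
back: M3=-33/4
back: M2=399/23−6/23·-33/4=39/2
back: M1=-13/2−1/6·39/2=-39/4
M: M0=0, M1=-39/4, M2=39/2, M3=-33/4, M4=0
seg 0: a=1, c=M0/2=0, d=(M1−M0)/(6·2)=-13/16, b=Δ0−h0·(2M0+M1)/6=15/4
seg 1: a=2, c=M1/2=-39/8, d=(M2−M1)/(6·1)=39/8, b=Δ1−h1·(2M1+M2)/6=-6
seg 2: a=-4, c=M2/2=39/4, d=(M3−M2)/(6·1)=-37/8, b=Δ2−h2·(2M2+M3)/6=-9/8
seg 3: a=0, c=M3/2=-33/8, d=(M4−M3)/(6·2)=11/16, b=Δ3−h3·(2M3+M4)/6=9/2
t_q=7/2 → seg 2, τ=1/2; S=-4+-9/8·τ+39/4·τ²+-37/8·τ³=-173/64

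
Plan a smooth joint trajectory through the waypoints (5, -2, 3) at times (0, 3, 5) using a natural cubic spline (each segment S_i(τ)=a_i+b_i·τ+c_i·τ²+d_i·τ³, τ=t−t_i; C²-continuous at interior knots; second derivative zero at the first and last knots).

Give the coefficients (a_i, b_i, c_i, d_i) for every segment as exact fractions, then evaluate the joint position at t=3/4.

  seg 0: a=5 b=-227/60 c=0 d=29/180
  seg 1: a=-2 b=17/30 c=29/20 d=-29/120
S(3/4) = 571/256

Δ: Δ0=-7/3, Δ1=5/2
row 1: diag=10, rhs=29; c'=1/5, d'=29/10
back: M1=29/10
M: M0=0, M1=29/10, M2=0
seg 0: a=5, c=M0/2=0, d=(M1−M0)/(6·3)=29/180, b=Δ0−h0·(2M0+M1)/6=-227/60
seg 1: a=-2, c=M1/2=29/20, d=(M2−M1)/(6·2)=-29/120, b=Δ1−h1·(2M1+M2)/6=17/30
t_q=3/4 → seg 0, τ=3/4; S=5+-227/60·τ+0·τ²+29/180·τ³=571/256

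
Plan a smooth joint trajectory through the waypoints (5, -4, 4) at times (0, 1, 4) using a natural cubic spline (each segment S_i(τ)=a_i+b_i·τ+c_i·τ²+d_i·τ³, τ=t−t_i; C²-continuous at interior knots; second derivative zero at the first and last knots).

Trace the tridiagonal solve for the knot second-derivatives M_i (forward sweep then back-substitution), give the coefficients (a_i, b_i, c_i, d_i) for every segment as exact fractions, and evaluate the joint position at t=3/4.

Δ: Δ0=-9, Δ1=8/3
row 1: diag=8, rhs=70; c'=3/8, d'=35/4
back: M1=35/4
M: M0=0, M1=35/4, M2=0
seg 0: a=5, c=M0/2=0, d=(M1−M0)/(6·1)=35/24, b=Δ0−h0·(2M0+M1)/6=-251/24
seg 1: a=-4, c=M1/2=35/8, d=(M2−M1)/(6·3)=-35/72, b=Δ1−h1·(2M1+M2)/6=-73/12
t_q=3/4 → seg 0, τ=3/4; S=5+-251/24·τ+0·τ²+35/24·τ³=-1141/512

  seg 0: a=5 b=-251/24 c=0 d=35/24
  seg 1: a=-4 b=-73/12 c=35/8 d=-35/72
S(3/4) = -1141/512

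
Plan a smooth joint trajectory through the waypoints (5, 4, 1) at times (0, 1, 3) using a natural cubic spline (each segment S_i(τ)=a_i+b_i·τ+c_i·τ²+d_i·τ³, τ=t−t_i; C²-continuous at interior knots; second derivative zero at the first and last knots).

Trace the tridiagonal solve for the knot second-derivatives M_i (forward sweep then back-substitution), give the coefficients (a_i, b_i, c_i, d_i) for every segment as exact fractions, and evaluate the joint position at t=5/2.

  seg 0: a=5 b=-11/12 c=0 d=-1/12
  seg 1: a=4 b=-7/6 c=-1/4 d=1/24
S(5/2) = 117/64

Δ: Δ0=-1, Δ1=-3/2
row 1: diag=6, rhs=-3; c'=1/3, d'=-1/2
back: M1=-1/2
M: M0=0, M1=-1/2, M2=0
seg 0: a=5, c=M0/2=0, d=(M1−M0)/(6·1)=-1/12, b=Δ0−h0·(2M0+M1)/6=-11/12
seg 1: a=4, c=M1/2=-1/4, d=(M2−M1)/(6·2)=1/24, b=Δ1−h1·(2M1+M2)/6=-7/6
t_q=5/2 → seg 1, τ=3/2; S=4+-7/6·τ+-1/4·τ²+1/24·τ³=117/64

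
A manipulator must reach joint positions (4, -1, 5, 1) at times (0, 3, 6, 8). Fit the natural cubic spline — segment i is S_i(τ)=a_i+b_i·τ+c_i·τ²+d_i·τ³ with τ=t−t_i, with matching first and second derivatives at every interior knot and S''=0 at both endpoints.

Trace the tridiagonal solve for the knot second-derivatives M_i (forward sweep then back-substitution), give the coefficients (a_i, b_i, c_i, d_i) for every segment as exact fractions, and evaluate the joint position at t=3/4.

Δ: Δ0=-5/3, Δ1=2, Δ2=-2
row 1: diag=12, rhs=22; c'=1/4, d'=11/6
row 2: denom=10−3·1/4=37/4; d'=(-24−3·11/6)/(37/4)=-118/37
back: M2=-118/37
back: M1=11/6−1/4·-118/37=292/111
M: M0=0, M1=292/111, M2=-118/37, M3=0
seg 0: a=4, c=M0/2=0, d=(M1−M0)/(6·3)=146/999, b=Δ0−h0·(2M0+M1)/6=-331/111
seg 1: a=-1, c=M1/2=146/111, d=(M2−M1)/(6·3)=-323/999, b=Δ1−h1·(2M1+M2)/6=107/111
seg 2: a=5, c=M2/2=-59/37, d=(M3−M2)/(6·2)=59/222, b=Δ2−h2·(2M2+M3)/6=14/111
t_q=3/4 → seg 0, τ=3/4; S=4+-331/111·τ+0·τ²+146/999·τ³=2161/1184

  seg 0: a=4 b=-331/111 c=0 d=146/999
  seg 1: a=-1 b=107/111 c=146/111 d=-323/999
  seg 2: a=5 b=14/111 c=-59/37 d=59/222
S(3/4) = 2161/1184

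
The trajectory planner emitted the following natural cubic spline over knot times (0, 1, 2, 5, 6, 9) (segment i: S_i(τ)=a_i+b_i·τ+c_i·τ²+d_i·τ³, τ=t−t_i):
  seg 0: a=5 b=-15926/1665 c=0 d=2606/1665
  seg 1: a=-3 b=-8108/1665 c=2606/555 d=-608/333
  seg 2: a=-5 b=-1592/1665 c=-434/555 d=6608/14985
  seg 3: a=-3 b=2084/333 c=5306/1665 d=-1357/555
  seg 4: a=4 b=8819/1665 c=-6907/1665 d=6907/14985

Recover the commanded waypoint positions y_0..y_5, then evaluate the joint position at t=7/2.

y_0=5 y_1=-3 y_2=-5 y_3=-3 y_4=4 y_5=-5
S(7/2) = -2481/370

y_0 = S_0(0) = a_0 = 5
y_1 = S_1(0) = a_1 = -3
y_2 = S_2(0) = a_2 = -5
y_3 = S_3(0) = a_3 = -3
y_4 = S_4(0) = a_4 = 4
y_5 = S_4(3) = -5
t_q=7/2 is in segment 2 (τ=3/2); S_2(τ)=-2481/370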